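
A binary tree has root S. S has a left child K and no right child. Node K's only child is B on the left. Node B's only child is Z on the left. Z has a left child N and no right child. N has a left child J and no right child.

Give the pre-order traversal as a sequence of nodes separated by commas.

S, K, B, Z, N, J

Pre-order visits the node, then its left subtree, then its right subtree.
Visit S.
At S: go left to K.
  Visit K.
  At K: go left to B.
    Visit B.
    At B: go left to Z.
      Visit Z.
      At Z: go left to N.
        Visit N.
        At N: go left to J.
          J is a leaf — visit J.
        At N: no right child.
      At Z: no right child.
    At B: no right child.
  At K: no right child.
At S: no right child.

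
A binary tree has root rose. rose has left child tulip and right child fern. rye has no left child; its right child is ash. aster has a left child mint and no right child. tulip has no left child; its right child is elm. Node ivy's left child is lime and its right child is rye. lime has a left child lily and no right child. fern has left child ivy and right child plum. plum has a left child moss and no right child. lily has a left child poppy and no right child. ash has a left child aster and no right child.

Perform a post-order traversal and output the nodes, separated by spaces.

elm tulip poppy lily lime mint aster ash rye ivy moss plum fern rose

Post-order visits the left subtree, then the right subtree, then the node.
At rose: go left to tulip.
  At tulip: no left child.
  At tulip: go right to elm.
    elm is a leaf — visit elm.
  Visit tulip.
At rose: go right to fern.
  At fern: go left to ivy.
    At ivy: go left to lime.
      At lime: go left to lily.
        At lily: go left to poppy.
          poppy is a leaf — visit poppy.
        At lily: no right child.
        Visit lily.
      At lime: no right child.
      Visit lime.
    At ivy: go right to rye.
      At rye: no left child.
      At rye: go right to ash.
        At ash: go left to aster.
          At aster: go left to mint.
            mint is a leaf — visit mint.
          At aster: no right child.
          Visit aster.
        At ash: no right child.
        Visit ash.
      Visit rye.
    Visit ivy.
  At fern: go right to plum.
    At plum: go left to moss.
      moss is a leaf — visit moss.
    At plum: no right child.
    Visit plum.
  Visit fern.
Visit rose.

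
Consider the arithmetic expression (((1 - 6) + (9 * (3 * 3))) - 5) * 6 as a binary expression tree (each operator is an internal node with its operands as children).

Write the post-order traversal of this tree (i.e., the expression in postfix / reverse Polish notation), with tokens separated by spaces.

1 6 - 9 3 3 * * + 5 - 6 *

Post-order on an expression tree gives postfix notation: for each operator, emit left operand, right operand, then the operator.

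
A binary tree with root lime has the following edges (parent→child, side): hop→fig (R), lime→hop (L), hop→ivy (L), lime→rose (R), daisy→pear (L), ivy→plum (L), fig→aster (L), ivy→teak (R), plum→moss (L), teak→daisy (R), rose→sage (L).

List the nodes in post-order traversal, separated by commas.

moss, plum, pear, daisy, teak, ivy, aster, fig, hop, sage, rose, lime

Post-order visits the left subtree, then the right subtree, then the node.
At lime: go left to hop.
  At hop: go left to ivy.
    At ivy: go left to plum.
      At plum: go left to moss.
        moss is a leaf — visit moss.
      At plum: no right child.
      Visit plum.
    At ivy: go right to teak.
      At teak: no left child.
      At teak: go right to daisy.
        At daisy: go left to pear.
          pear is a leaf — visit pear.
        At daisy: no right child.
        Visit daisy.
      Visit teak.
    Visit ivy.
  At hop: go right to fig.
    At fig: go left to aster.
      aster is a leaf — visit aster.
    At fig: no right child.
    Visit fig.
  Visit hop.
At lime: go right to rose.
  At rose: go left to sage.
    sage is a leaf — visit sage.
  At rose: no right child.
  Visit rose.
Visit lime.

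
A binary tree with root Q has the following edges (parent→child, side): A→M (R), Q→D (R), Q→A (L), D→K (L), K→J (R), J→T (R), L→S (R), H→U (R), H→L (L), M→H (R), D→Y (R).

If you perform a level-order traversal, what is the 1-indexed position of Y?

Level-order visits nodes level by level from the root, left to right within each level.
Level 0: Q
Level 1: A, D
Level 2: M, K, Y
Level 3: H, J
Level 4: L, U, T
Level 5: S
Full level-order sequence: Q, A, D, M, K, Y, H, J, L, U, T, S.

6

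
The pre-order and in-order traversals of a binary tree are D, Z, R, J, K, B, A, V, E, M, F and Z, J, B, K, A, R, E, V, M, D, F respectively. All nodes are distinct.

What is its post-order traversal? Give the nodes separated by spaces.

B A K J E M V R Z F D

The first element of pre-order is the root; it splits in-order into left and right subtrees.
Root D: left subtree has 9 nodes {Z, J, B, K, A, R, E, V, M}, right has 1 {F}.
  Root Z: left subtree has 0 nodes { }, right has 8 {J, B, K, A, R, E, V, M}.
    Root R: left subtree has 4 nodes {J, B, K, A}, right has 3 {E, V, M}.
      Root J: left subtree has 0 nodes { }, right has 3 {B, K, A}.
        Root K: left subtree has 1 node {B}, right has 1 {A}.
      Root V: left subtree has 1 node {E}, right has 1 {M}.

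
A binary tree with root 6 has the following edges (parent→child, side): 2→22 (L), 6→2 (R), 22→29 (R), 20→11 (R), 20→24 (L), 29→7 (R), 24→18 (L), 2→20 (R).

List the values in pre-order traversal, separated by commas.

6, 2, 22, 29, 7, 20, 24, 18, 11

Pre-order visits the node, then its left subtree, then its right subtree.
Visit 6.
At 6: no left child.
At 6: go right to 2.
  Visit 2.
  At 2: go left to 22.
    Visit 22.
    At 22: no left child.
    At 22: go right to 29.
      Visit 29.
      At 29: no left child.
      At 29: go right to 7.
        7 is a leaf — visit 7.
  At 2: go right to 20.
    Visit 20.
    At 20: go left to 24.
      Visit 24.
      At 24: go left to 18.
        18 is a leaf — visit 18.
      At 24: no right child.
    At 20: go right to 11.
      11 is a leaf — visit 11.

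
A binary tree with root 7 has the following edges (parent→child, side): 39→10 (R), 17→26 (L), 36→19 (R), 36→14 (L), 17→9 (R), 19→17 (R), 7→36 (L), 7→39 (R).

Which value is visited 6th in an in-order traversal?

9

In-order visits the left subtree, then the node, then the right subtree.
At 7: go left to 36.
  At 36: go left to 14.
    14 is a leaf — visit 14.
  Visit 36.
  At 36: go right to 19.
    At 19: no left child.
    Visit 19.
    At 19: go right to 17.
      At 17: go left to 26.
        26 is a leaf — visit 26.
      Visit 17.
      At 17: go right to 9.
        9 is a leaf — visit 9.
Visit 7.
At 7: go right to 39.
  At 39: no left child.
  Visit 39.
  At 39: go right to 10.
    10 is a leaf — visit 10.
Full in-order sequence: 14, 36, 19, 26, 17, 9, 7, 39, 10.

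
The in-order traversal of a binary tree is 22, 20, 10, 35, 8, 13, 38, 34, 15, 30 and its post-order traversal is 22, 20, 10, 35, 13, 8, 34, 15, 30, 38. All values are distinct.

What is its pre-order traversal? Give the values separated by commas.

38, 8, 35, 10, 20, 22, 13, 30, 15, 34

The last element of post-order is the root; it splits in-order into left and right subtrees.
Root 38: left subtree has 6 nodes {22, 20, 10, 35, 8, 13}, right has 3 {34, 15, 30}.
  Root 8: left subtree has 4 nodes {22, 20, 10, 35}, right has 1 {13}.
    Root 35: left subtree has 3 nodes {22, 20, 10}, right has 0 { }.
      Root 10: left subtree has 2 nodes {22, 20}, right has 0 { }.
        Root 20: left subtree has 1 node {22}, right has 0 { }.
  Root 30: left subtree has 2 nodes {34, 15}, right has 0 { }.
    Root 15: left subtree has 1 node {34}, right has 0 { }.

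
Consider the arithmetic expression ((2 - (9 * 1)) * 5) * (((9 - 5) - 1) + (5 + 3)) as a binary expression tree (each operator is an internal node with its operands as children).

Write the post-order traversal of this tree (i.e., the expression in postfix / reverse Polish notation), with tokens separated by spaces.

2 9 1 * - 5 * 9 5 - 1 - 5 3 + + *

Post-order on an expression tree gives postfix notation: for each operator, emit left operand, right operand, then the operator.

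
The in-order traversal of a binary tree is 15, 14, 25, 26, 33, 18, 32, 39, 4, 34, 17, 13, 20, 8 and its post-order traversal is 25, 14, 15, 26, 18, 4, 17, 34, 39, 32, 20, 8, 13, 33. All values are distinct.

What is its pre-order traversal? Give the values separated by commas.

33, 26, 15, 14, 25, 13, 32, 18, 39, 34, 4, 17, 8, 20

The last element of post-order is the root; it splits in-order into left and right subtrees.
Root 33: left subtree has 4 nodes {15, 14, 25, 26}, right has 9 {18, 32, 39, 4, 34, 17, 13, 20, 8}.
  Root 26: left subtree has 3 nodes {15, 14, 25}, right has 0 { }.
    Root 15: left subtree has 0 nodes { }, right has 2 {14, 25}.
      Root 14: left subtree has 0 nodes { }, right has 1 {25}.
  Root 13: left subtree has 6 nodes {18, 32, 39, 4, 34, 17}, right has 2 {20, 8}.
    Root 32: left subtree has 1 node {18}, right has 4 {39, 4, 34, 17}.
      Root 39: left subtree has 0 nodes { }, right has 3 {4, 34, 17}.
        Root 34: left subtree has 1 node {4}, right has 1 {17}.
    Root 8: left subtree has 1 node {20}, right has 0 { }.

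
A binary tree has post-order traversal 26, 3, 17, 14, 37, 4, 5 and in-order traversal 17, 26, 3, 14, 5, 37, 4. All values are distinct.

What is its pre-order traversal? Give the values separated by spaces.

5 14 17 3 26 4 37

The last element of post-order is the root; it splits in-order into left and right subtrees.
Root 5: left subtree has 4 nodes {17, 26, 3, 14}, right has 2 {37, 4}.
  Root 14: left subtree has 3 nodes {17, 26, 3}, right has 0 { }.
    Root 17: left subtree has 0 nodes { }, right has 2 {26, 3}.
      Root 3: left subtree has 1 node {26}, right has 0 { }.
  Root 4: left subtree has 1 node {37}, right has 0 { }.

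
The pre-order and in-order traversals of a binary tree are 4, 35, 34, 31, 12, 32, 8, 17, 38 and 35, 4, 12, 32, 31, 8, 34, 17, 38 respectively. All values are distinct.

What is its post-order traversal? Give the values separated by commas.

The first element of pre-order is the root; it splits in-order into left and right subtrees.
Root 4: left subtree has 1 node {35}, right has 7 {12, 32, 31, 8, 34, 17, 38}.
  Root 34: left subtree has 4 nodes {12, 32, 31, 8}, right has 2 {17, 38}.
    Root 31: left subtree has 2 nodes {12, 32}, right has 1 {8}.
      Root 12: left subtree has 0 nodes { }, right has 1 {32}.
    Root 17: left subtree has 0 nodes { }, right has 1 {38}.

35, 32, 12, 8, 31, 38, 17, 34, 4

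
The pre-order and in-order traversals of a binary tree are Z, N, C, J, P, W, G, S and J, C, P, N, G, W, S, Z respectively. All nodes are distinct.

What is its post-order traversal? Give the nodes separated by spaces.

J P C G S W N Z

The first element of pre-order is the root; it splits in-order into left and right subtrees.
Root Z: left subtree has 7 nodes {J, C, P, N, G, W, S}, right has 0 { }.
  Root N: left subtree has 3 nodes {J, C, P}, right has 3 {G, W, S}.
    Root C: left subtree has 1 node {J}, right has 1 {P}.
    Root W: left subtree has 1 node {G}, right has 1 {S}.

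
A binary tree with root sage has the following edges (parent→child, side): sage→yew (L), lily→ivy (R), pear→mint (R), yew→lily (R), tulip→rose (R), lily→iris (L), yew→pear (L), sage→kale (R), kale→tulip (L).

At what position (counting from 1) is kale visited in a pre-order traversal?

8

Pre-order visits the node, then its left subtree, then its right subtree.
Visit sage.
At sage: go left to yew.
  Visit yew.
  At yew: go left to pear.
    Visit pear.
    At pear: no left child.
    At pear: go right to mint.
      mint is a leaf — visit mint.
  At yew: go right to lily.
    Visit lily.
    At lily: go left to iris.
      iris is a leaf — visit iris.
    At lily: go right to ivy.
      ivy is a leaf — visit ivy.
At sage: go right to kale.
  Visit kale.
  At kale: go left to tulip.
    Visit tulip.
    At tulip: no left child.
    At tulip: go right to rose.
      rose is a leaf — visit rose.
  At kale: no right child.
Full pre-order sequence: sage, yew, pear, mint, lily, iris, ivy, kale, tulip, rose.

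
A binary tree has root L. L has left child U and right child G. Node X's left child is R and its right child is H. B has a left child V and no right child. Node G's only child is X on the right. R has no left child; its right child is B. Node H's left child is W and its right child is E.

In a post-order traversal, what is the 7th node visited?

Post-order visits the left subtree, then the right subtree, then the node.
At L: go left to U.
  U is a leaf — visit U.
At L: go right to G.
  At G: no left child.
  At G: go right to X.
    At X: go left to R.
      At R: no left child.
      At R: go right to B.
        At B: go left to V.
          V is a leaf — visit V.
        At B: no right child.
        Visit B.
      Visit R.
    At X: go right to H.
      At H: go left to W.
        W is a leaf — visit W.
      At H: go right to E.
        E is a leaf — visit E.
      Visit H.
    Visit X.
  Visit G.
Visit L.
Full post-order sequence: U, V, B, R, W, E, H, X, G, L.

H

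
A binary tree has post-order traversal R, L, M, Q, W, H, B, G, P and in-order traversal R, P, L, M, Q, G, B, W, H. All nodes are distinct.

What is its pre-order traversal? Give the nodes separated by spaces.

The last element of post-order is the root; it splits in-order into left and right subtrees.
Root P: left subtree has 1 node {R}, right has 7 {L, M, Q, G, B, W, H}.
  Root G: left subtree has 3 nodes {L, M, Q}, right has 3 {B, W, H}.
    Root Q: left subtree has 2 nodes {L, M}, right has 0 { }.
      Root M: left subtree has 1 node {L}, right has 0 { }.
    Root B: left subtree has 0 nodes { }, right has 2 {W, H}.
      Root H: left subtree has 1 node {W}, right has 0 { }.

P R G Q M L B H W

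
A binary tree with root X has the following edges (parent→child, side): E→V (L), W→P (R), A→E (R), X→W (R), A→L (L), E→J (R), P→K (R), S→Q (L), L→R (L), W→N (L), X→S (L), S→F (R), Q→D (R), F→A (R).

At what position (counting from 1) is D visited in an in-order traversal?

In-order visits the left subtree, then the node, then the right subtree.
At X: go left to S.
  At S: go left to Q.
    At Q: no left child.
    Visit Q.
    At Q: go right to D.
      D is a leaf — visit D.
  Visit S.
  At S: go right to F.
    At F: no left child.
    Visit F.
    At F: go right to A.
      At A: go left to L.
        At L: go left to R.
          R is a leaf — visit R.
        Visit L.
        At L: no right child.
      Visit A.
      At A: go right to E.
        At E: go left to V.
          V is a leaf — visit V.
        Visit E.
        At E: go right to J.
          J is a leaf — visit J.
Visit X.
At X: go right to W.
  At W: go left to N.
    N is a leaf — visit N.
  Visit W.
  At W: go right to P.
    At P: no left child.
    Visit P.
    At P: go right to K.
      K is a leaf — visit K.
Full in-order sequence: Q, D, S, F, R, L, A, V, E, J, X, N, W, P, K.

2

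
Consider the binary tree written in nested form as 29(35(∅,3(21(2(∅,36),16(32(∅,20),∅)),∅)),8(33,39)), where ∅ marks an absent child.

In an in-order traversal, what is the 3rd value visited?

In-order visits the left subtree, then the node, then the right subtree.
At 29: go left to 35.
  At 35: no left child.
  Visit 35.
  At 35: go right to 3.
    At 3: go left to 21.
      At 21: go left to 2.
        At 2: no left child.
        Visit 2.
        At 2: go right to 36.
          36 is a leaf — visit 36.
      Visit 21.
      At 21: go right to 16.
        At 16: go left to 32.
          At 32: no left child.
          Visit 32.
          At 32: go right to 20.
            20 is a leaf — visit 20.
        Visit 16.
        At 16: no right child.
    Visit 3.
    At 3: no right child.
Visit 29.
At 29: go right to 8.
  At 8: go left to 33.
    33 is a leaf — visit 33.
  Visit 8.
  At 8: go right to 39.
    39 is a leaf — visit 39.
Full in-order sequence: 35, 2, 36, 21, 32, 20, 16, 3, 29, 33, 8, 39.

36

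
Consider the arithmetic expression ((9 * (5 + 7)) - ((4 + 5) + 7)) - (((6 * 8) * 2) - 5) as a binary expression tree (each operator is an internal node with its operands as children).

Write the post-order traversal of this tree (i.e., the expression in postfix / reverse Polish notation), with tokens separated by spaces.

9 5 7 + * 4 5 + 7 + - 6 8 * 2 * 5 - -

Post-order on an expression tree gives postfix notation: for each operator, emit left operand, right operand, then the operator.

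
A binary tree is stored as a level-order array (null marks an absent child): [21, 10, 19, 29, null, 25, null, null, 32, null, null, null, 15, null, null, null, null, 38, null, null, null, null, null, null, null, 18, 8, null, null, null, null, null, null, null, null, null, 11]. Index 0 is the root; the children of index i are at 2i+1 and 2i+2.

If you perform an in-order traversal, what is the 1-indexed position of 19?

In-order visits the left subtree, then the node, then the right subtree.
At 21: go left to 10.
  At 10: go left to 29.
    At 29: no left child.
    Visit 29.
    At 29: go right to 32.
      At 32: go left to 38.
        At 38: no left child.
        Visit 38.
        At 38: go right to 11.
          11 is a leaf — visit 11.
      Visit 32.
      At 32: no right child.
  Visit 10.
  At 10: no right child.
Visit 21.
At 21: go right to 19.
  At 19: go left to 25.
    At 25: no left child.
    Visit 25.
    At 25: go right to 15.
      At 15: go left to 18.
        18 is a leaf — visit 18.
      Visit 15.
      At 15: go right to 8.
        8 is a leaf — visit 8.
  Visit 19.
  At 19: no right child.
Full in-order sequence: 29, 38, 11, 32, 10, 21, 25, 18, 15, 8, 19.

11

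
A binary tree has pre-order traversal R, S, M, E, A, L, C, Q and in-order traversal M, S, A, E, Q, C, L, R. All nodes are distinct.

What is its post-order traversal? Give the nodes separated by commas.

The first element of pre-order is the root; it splits in-order into left and right subtrees.
Root R: left subtree has 7 nodes {M, S, A, E, Q, C, L}, right has 0 { }.
  Root S: left subtree has 1 node {M}, right has 5 {A, E, Q, C, L}.
    Root E: left subtree has 1 node {A}, right has 3 {Q, C, L}.
      Root L: left subtree has 2 nodes {Q, C}, right has 0 { }.
        Root C: left subtree has 1 node {Q}, right has 0 { }.

M, A, Q, C, L, E, S, R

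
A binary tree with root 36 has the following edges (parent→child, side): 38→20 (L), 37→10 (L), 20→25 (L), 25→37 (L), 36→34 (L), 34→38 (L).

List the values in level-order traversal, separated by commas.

Level-order visits nodes level by level from the root, left to right within each level.
Level 0: 36
Level 1: 34
Level 2: 38
Level 3: 20
Level 4: 25
Level 5: 37
Level 6: 10

36, 34, 38, 20, 25, 37, 10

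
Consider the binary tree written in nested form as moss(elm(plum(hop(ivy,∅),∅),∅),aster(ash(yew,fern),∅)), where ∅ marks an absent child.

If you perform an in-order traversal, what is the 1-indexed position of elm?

In-order visits the left subtree, then the node, then the right subtree.
At moss: go left to elm.
  At elm: go left to plum.
    At plum: go left to hop.
      At hop: go left to ivy.
        ivy is a leaf — visit ivy.
      Visit hop.
      At hop: no right child.
    Visit plum.
    At plum: no right child.
  Visit elm.
  At elm: no right child.
Visit moss.
At moss: go right to aster.
  At aster: go left to ash.
    At ash: go left to yew.
      yew is a leaf — visit yew.
    Visit ash.
    At ash: go right to fern.
      fern is a leaf — visit fern.
  Visit aster.
  At aster: no right child.
Full in-order sequence: ivy, hop, plum, elm, moss, yew, ash, fern, aster.

4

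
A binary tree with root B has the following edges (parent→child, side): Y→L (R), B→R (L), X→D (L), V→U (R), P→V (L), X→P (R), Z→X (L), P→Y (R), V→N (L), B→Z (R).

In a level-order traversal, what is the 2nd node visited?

Level-order visits nodes level by level from the root, left to right within each level.
Level 0: B
Level 1: R, Z
Level 2: X
Level 3: D, P
Level 4: V, Y
Level 5: N, U, L
Full level-order sequence: B, R, Z, X, D, P, V, Y, N, U, L.

R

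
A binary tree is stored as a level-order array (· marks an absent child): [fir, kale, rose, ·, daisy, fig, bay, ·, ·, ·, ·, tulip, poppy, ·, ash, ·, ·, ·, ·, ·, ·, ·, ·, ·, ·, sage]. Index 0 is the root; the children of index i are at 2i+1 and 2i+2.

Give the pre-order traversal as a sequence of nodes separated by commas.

fir, kale, daisy, rose, fig, tulip, poppy, sage, bay, ash

Pre-order visits the node, then its left subtree, then its right subtree.
Visit fir.
At fir: go left to kale.
  Visit kale.
  At kale: no left child.
  At kale: go right to daisy.
    daisy is a leaf — visit daisy.
At fir: go right to rose.
  Visit rose.
  At rose: go left to fig.
    Visit fig.
    At fig: go left to tulip.
      tulip is a leaf — visit tulip.
    At fig: go right to poppy.
      Visit poppy.
      At poppy: go left to sage.
        sage is a leaf — visit sage.
      At poppy: no right child.
  At rose: go right to bay.
    Visit bay.
    At bay: no left child.
    At bay: go right to ash.
      ash is a leaf — visit ash.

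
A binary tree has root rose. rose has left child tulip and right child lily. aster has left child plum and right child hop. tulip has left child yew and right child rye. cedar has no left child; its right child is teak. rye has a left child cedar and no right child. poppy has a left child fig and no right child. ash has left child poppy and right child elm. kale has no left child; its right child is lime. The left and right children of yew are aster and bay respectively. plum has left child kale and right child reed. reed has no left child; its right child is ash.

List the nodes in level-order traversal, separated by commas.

Level-order visits nodes level by level from the root, left to right within each level.
Level 0: rose
Level 1: tulip, lily
Level 2: yew, rye
Level 3: aster, bay, cedar
Level 4: plum, hop, teak
Level 5: kale, reed
Level 6: lime, ash
Level 7: poppy, elm
Level 8: fig

rose, tulip, lily, yew, rye, aster, bay, cedar, plum, hop, teak, kale, reed, lime, ash, poppy, elm, fig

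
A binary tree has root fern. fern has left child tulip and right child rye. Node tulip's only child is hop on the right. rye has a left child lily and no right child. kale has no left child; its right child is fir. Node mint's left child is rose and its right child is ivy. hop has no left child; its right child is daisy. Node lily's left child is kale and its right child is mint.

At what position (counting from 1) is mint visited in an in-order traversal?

9

In-order visits the left subtree, then the node, then the right subtree.
At fern: go left to tulip.
  At tulip: no left child.
  Visit tulip.
  At tulip: go right to hop.
    At hop: no left child.
    Visit hop.
    At hop: go right to daisy.
      daisy is a leaf — visit daisy.
Visit fern.
At fern: go right to rye.
  At rye: go left to lily.
    At lily: go left to kale.
      At kale: no left child.
      Visit kale.
      At kale: go right to fir.
        fir is a leaf — visit fir.
    Visit lily.
    At lily: go right to mint.
      At mint: go left to rose.
        rose is a leaf — visit rose.
      Visit mint.
      At mint: go right to ivy.
        ivy is a leaf — visit ivy.
  Visit rye.
  At rye: no right child.
Full in-order sequence: tulip, hop, daisy, fern, kale, fir, lily, rose, mint, ivy, rye.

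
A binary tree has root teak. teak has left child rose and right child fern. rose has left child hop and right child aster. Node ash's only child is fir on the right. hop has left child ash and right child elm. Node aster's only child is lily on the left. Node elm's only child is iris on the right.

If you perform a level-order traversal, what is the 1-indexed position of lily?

8

Level-order visits nodes level by level from the root, left to right within each level.
Level 0: teak
Level 1: rose, fern
Level 2: hop, aster
Level 3: ash, elm, lily
Level 4: fir, iris
Full level-order sequence: teak, rose, fern, hop, aster, ash, elm, lily, fir, iris.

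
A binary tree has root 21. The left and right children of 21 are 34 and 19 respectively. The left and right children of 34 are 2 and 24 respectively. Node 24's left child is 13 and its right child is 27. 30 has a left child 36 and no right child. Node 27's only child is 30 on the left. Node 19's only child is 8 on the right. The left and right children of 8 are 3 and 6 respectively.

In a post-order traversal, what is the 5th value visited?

27

Post-order visits the left subtree, then the right subtree, then the node.
At 21: go left to 34.
  At 34: go left to 2.
    2 is a leaf — visit 2.
  At 34: go right to 24.
    At 24: go left to 13.
      13 is a leaf — visit 13.
    At 24: go right to 27.
      At 27: go left to 30.
        At 30: go left to 36.
          36 is a leaf — visit 36.
        At 30: no right child.
        Visit 30.
      At 27: no right child.
      Visit 27.
    Visit 24.
  Visit 34.
At 21: go right to 19.
  At 19: no left child.
  At 19: go right to 8.
    At 8: go left to 3.
      3 is a leaf — visit 3.
    At 8: go right to 6.
      6 is a leaf — visit 6.
    Visit 8.
  Visit 19.
Visit 21.
Full post-order sequence: 2, 13, 36, 30, 27, 24, 34, 3, 6, 8, 19, 21.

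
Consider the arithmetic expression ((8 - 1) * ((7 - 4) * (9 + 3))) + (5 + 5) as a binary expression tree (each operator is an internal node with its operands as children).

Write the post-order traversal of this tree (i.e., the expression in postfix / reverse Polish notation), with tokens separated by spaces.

8 1 - 7 4 - 9 3 + * * 5 5 + +

Post-order on an expression tree gives postfix notation: for each operator, emit left operand, right operand, then the operator.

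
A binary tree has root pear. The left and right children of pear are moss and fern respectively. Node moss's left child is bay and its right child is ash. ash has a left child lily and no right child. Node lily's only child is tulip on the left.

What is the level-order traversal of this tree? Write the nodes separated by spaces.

pear moss fern bay ash lily tulip

Level-order visits nodes level by level from the root, left to right within each level.
Level 0: pear
Level 1: moss, fern
Level 2: bay, ash
Level 3: lily
Level 4: tulip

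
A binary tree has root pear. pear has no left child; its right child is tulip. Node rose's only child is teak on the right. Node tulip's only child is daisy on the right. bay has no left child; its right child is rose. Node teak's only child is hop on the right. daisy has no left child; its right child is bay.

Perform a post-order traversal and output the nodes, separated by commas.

hop, teak, rose, bay, daisy, tulip, pear

Post-order visits the left subtree, then the right subtree, then the node.
At pear: no left child.
At pear: go right to tulip.
  At tulip: no left child.
  At tulip: go right to daisy.
    At daisy: no left child.
    At daisy: go right to bay.
      At bay: no left child.
      At bay: go right to rose.
        At rose: no left child.
        At rose: go right to teak.
          At teak: no left child.
          At teak: go right to hop.
            hop is a leaf — visit hop.
          Visit teak.
        Visit rose.
      Visit bay.
    Visit daisy.
  Visit tulip.
Visit pear.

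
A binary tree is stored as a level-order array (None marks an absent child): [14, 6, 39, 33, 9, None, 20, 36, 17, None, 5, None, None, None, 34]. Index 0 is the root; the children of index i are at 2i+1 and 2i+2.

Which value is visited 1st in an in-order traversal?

36

In-order visits the left subtree, then the node, then the right subtree.
At 14: go left to 6.
  At 6: go left to 33.
    At 33: go left to 36.
      36 is a leaf — visit 36.
    Visit 33.
    At 33: go right to 17.
      17 is a leaf — visit 17.
  Visit 6.
  At 6: go right to 9.
    At 9: no left child.
    Visit 9.
    At 9: go right to 5.
      5 is a leaf — visit 5.
Visit 14.
At 14: go right to 39.
  At 39: no left child.
  Visit 39.
  At 39: go right to 20.
    At 20: no left child.
    Visit 20.
    At 20: go right to 34.
      34 is a leaf — visit 34.
Full in-order sequence: 36, 33, 17, 6, 9, 5, 14, 39, 20, 34.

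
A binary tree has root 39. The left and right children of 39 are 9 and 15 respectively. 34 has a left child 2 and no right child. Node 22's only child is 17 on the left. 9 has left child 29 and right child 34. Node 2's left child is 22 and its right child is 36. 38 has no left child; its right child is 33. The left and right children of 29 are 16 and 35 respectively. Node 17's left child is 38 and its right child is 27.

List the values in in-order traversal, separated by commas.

In-order visits the left subtree, then the node, then the right subtree.
At 39: go left to 9.
  At 9: go left to 29.
    At 29: go left to 16.
      16 is a leaf — visit 16.
    Visit 29.
    At 29: go right to 35.
      35 is a leaf — visit 35.
  Visit 9.
  At 9: go right to 34.
    At 34: go left to 2.
      At 2: go left to 22.
        At 22: go left to 17.
          At 17: go left to 38.
            At 38: no left child.
            Visit 38.
            At 38: go right to 33.
              33 is a leaf — visit 33.
          Visit 17.
          At 17: go right to 27.
            27 is a leaf — visit 27.
        Visit 22.
        At 22: no right child.
      Visit 2.
      At 2: go right to 36.
        36 is a leaf — visit 36.
    Visit 34.
    At 34: no right child.
Visit 39.
At 39: go right to 15.
  15 is a leaf — visit 15.

16, 29, 35, 9, 38, 33, 17, 27, 22, 2, 36, 34, 39, 15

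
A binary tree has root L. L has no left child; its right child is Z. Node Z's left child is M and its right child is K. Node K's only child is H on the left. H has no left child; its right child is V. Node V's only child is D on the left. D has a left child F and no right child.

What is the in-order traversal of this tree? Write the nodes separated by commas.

L, M, Z, H, F, D, V, K

In-order visits the left subtree, then the node, then the right subtree.
At L: no left child.
Visit L.
At L: go right to Z.
  At Z: go left to M.
    M is a leaf — visit M.
  Visit Z.
  At Z: go right to K.
    At K: go left to H.
      At H: no left child.
      Visit H.
      At H: go right to V.
        At V: go left to D.
          At D: go left to F.
            F is a leaf — visit F.
          Visit D.
          At D: no right child.
        Visit V.
        At V: no right child.
    Visit K.
    At K: no right child.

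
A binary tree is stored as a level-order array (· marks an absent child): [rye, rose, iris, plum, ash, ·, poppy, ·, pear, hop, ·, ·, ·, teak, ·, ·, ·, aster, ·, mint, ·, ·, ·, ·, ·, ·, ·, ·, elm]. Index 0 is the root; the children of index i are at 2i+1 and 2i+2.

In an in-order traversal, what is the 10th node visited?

In-order visits the left subtree, then the node, then the right subtree.
At rye: go left to rose.
  At rose: go left to plum.
    At plum: no left child.
    Visit plum.
    At plum: go right to pear.
      At pear: go left to aster.
        aster is a leaf — visit aster.
      Visit pear.
      At pear: no right child.
  Visit rose.
  At rose: go right to ash.
    At ash: go left to hop.
      At hop: go left to mint.
        mint is a leaf — visit mint.
      Visit hop.
      At hop: no right child.
    Visit ash.
    At ash: no right child.
Visit rye.
At rye: go right to iris.
  At iris: no left child.
  Visit iris.
  At iris: go right to poppy.
    At poppy: go left to teak.
      At teak: no left child.
      Visit teak.
      At teak: go right to elm.
        elm is a leaf — visit elm.
    Visit poppy.
    At poppy: no right child.
Full in-order sequence: plum, aster, pear, rose, mint, hop, ash, rye, iris, teak, elm, poppy.

teak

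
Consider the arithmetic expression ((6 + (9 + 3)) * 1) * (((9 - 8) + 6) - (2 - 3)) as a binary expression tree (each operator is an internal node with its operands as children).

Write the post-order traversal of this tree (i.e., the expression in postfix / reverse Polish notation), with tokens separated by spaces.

Post-order on an expression tree gives postfix notation: for each operator, emit left operand, right operand, then the operator.

6 9 3 + + 1 * 9 8 - 6 + 2 3 - - *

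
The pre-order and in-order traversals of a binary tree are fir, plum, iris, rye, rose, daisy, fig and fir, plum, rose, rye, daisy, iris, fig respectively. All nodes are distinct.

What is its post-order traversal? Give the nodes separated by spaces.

rose daisy rye fig iris plum fir

The first element of pre-order is the root; it splits in-order into left and right subtrees.
Root fir: left subtree has 0 nodes { }, right has 6 {plum, rose, rye, daisy, iris, fig}.
  Root plum: left subtree has 0 nodes { }, right has 5 {rose, rye, daisy, iris, fig}.
    Root iris: left subtree has 3 nodes {rose, rye, daisy}, right has 1 {fig}.
      Root rye: left subtree has 1 node {rose}, right has 1 {daisy}.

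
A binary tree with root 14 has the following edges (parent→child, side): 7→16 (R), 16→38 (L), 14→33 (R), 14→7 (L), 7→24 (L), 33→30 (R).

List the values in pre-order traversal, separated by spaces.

14 7 24 16 38 33 30

Pre-order visits the node, then its left subtree, then its right subtree.
Visit 14.
At 14: go left to 7.
  Visit 7.
  At 7: go left to 24.
    24 is a leaf — visit 24.
  At 7: go right to 16.
    Visit 16.
    At 16: go left to 38.
      38 is a leaf — visit 38.
    At 16: no right child.
At 14: go right to 33.
  Visit 33.
  At 33: no left child.
  At 33: go right to 30.
    30 is a leaf — visit 30.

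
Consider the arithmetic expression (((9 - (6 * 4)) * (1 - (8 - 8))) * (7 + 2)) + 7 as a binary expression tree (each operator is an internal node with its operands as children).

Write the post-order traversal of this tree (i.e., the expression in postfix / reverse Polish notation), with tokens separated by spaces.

Post-order on an expression tree gives postfix notation: for each operator, emit left operand, right operand, then the operator.

9 6 4 * - 1 8 8 - - * 7 2 + * 7 +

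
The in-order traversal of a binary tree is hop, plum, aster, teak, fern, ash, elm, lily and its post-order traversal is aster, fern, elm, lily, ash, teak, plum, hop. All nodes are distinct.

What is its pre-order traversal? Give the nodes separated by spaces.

The last element of post-order is the root; it splits in-order into left and right subtrees.
Root hop: left subtree has 0 nodes { }, right has 7 {plum, aster, teak, fern, ash, elm, lily}.
  Root plum: left subtree has 0 nodes { }, right has 6 {aster, teak, fern, ash, elm, lily}.
    Root teak: left subtree has 1 node {aster}, right has 4 {fern, ash, elm, lily}.
      Root ash: left subtree has 1 node {fern}, right has 2 {elm, lily}.
        Root lily: left subtree has 1 node {elm}, right has 0 { }.

hop plum teak aster ash fern lily elm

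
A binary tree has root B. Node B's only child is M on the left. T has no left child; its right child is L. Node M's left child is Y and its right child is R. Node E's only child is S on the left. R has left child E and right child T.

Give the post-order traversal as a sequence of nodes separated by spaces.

Y S E L T R M B

Post-order visits the left subtree, then the right subtree, then the node.
At B: go left to M.
  At M: go left to Y.
    Y is a leaf — visit Y.
  At M: go right to R.
    At R: go left to E.
      At E: go left to S.
        S is a leaf — visit S.
      At E: no right child.
      Visit E.
    At R: go right to T.
      At T: no left child.
      At T: go right to L.
        L is a leaf — visit L.
      Visit T.
    Visit R.
  Visit M.
At B: no right child.
Visit B.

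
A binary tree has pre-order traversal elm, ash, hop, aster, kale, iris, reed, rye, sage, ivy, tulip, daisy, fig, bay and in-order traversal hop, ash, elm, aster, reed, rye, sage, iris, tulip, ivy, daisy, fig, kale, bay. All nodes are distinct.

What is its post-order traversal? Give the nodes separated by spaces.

The first element of pre-order is the root; it splits in-order into left and right subtrees.
Root elm: left subtree has 2 nodes {hop, ash}, right has 11 {aster, reed, rye, sage, iris, tulip, ivy, daisy, fig, kale, bay}.
  Root ash: left subtree has 1 node {hop}, right has 0 { }.
  Root aster: left subtree has 0 nodes { }, right has 10 {reed, rye, sage, iris, tulip, ivy, daisy, fig, kale, bay}.
    Root kale: left subtree has 8 nodes {reed, rye, sage, iris, tulip, ivy, daisy, fig}, right has 1 {bay}.
      Root iris: left subtree has 3 nodes {reed, rye, sage}, right has 4 {tulip, ivy, daisy, fig}.
        Root reed: left subtree has 0 nodes { }, right has 2 {rye, sage}.
          Root rye: left subtree has 0 nodes { }, right has 1 {sage}.
        Root ivy: left subtree has 1 node {tulip}, right has 2 {daisy, fig}.
          Root daisy: left subtree has 0 nodes { }, right has 1 {fig}.

hop ash sage rye reed tulip fig daisy ivy iris bay kale aster elm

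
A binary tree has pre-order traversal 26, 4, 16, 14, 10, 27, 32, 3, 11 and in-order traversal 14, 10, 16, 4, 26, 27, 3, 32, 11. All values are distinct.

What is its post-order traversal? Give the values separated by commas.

10, 14, 16, 4, 3, 11, 32, 27, 26

The first element of pre-order is the root; it splits in-order into left and right subtrees.
Root 26: left subtree has 4 nodes {14, 10, 16, 4}, right has 4 {27, 3, 32, 11}.
  Root 4: left subtree has 3 nodes {14, 10, 16}, right has 0 { }.
    Root 16: left subtree has 2 nodes {14, 10}, right has 0 { }.
      Root 14: left subtree has 0 nodes { }, right has 1 {10}.
  Root 27: left subtree has 0 nodes { }, right has 3 {3, 32, 11}.
    Root 32: left subtree has 1 node {3}, right has 1 {11}.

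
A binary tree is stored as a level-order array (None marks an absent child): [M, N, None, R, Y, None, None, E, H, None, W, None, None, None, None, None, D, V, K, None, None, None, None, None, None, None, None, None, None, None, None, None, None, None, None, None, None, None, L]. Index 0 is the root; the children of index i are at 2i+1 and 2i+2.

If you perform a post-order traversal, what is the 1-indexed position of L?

Post-order visits the left subtree, then the right subtree, then the node.
At M: go left to N.
  At N: go left to R.
    At R: go left to E.
      At E: no left child.
      At E: go right to D.
        D is a leaf — visit D.
      Visit E.
    At R: go right to H.
      At H: go left to V.
        V is a leaf — visit V.
      At H: go right to K.
        At K: no left child.
        At K: go right to L.
          L is a leaf — visit L.
        Visit K.
      Visit H.
    Visit R.
  At N: go right to Y.
    At Y: no left child.
    At Y: go right to W.
      W is a leaf — visit W.
    Visit Y.
  Visit N.
At M: no right child.
Visit M.
Full post-order sequence: D, E, V, L, K, H, R, W, Y, N, M.

4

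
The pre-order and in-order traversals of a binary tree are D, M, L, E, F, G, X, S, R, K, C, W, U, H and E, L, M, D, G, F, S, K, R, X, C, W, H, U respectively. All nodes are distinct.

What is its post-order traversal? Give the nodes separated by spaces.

E L M G K R S H U W C X F D

The first element of pre-order is the root; it splits in-order into left and right subtrees.
Root D: left subtree has 3 nodes {E, L, M}, right has 10 {G, F, S, K, R, X, C, W, H, U}.
  Root M: left subtree has 2 nodes {E, L}, right has 0 { }.
    Root L: left subtree has 1 node {E}, right has 0 { }.
  Root F: left subtree has 1 node {G}, right has 8 {S, K, R, X, C, W, H, U}.
    Root X: left subtree has 3 nodes {S, K, R}, right has 4 {C, W, H, U}.
      Root S: left subtree has 0 nodes { }, right has 2 {K, R}.
        Root R: left subtree has 1 node {K}, right has 0 { }.
      Root C: left subtree has 0 nodes { }, right has 3 {W, H, U}.
        Root W: left subtree has 0 nodes { }, right has 2 {H, U}.
          Root U: left subtree has 1 node {H}, right has 0 { }.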